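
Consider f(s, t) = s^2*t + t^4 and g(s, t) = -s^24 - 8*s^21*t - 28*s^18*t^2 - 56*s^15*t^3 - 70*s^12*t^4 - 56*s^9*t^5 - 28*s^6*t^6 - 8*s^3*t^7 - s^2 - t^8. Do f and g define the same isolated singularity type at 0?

No.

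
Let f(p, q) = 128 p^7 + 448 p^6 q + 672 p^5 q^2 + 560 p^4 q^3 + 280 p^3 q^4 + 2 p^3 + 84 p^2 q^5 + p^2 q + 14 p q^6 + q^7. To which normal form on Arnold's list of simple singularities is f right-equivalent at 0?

The Hessian of f at 0 is [[0, 0], [0, 0]] with rank 0, so corank 2. A Groebner basis of the Jacobian ideal J(f) in C{p,q} is {-p*q/14 + q^6, p*q^2, p^2 + p*q/2}; counting standard monomials gives mu = 8. Corank 2; j^3 = p^2*(2*p + q) has shape L^2 M (L != M), so D-series; mu = 8 gives D_8.

D_{8}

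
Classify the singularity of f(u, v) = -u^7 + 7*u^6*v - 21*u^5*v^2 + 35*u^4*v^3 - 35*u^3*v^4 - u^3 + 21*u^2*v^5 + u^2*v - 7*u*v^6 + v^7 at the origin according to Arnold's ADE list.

The Hessian of f at 0 is [[0, 0], [0, 0]] with rank 0, so corank 2. A Groebner basis of the Jacobian ideal J(f) in C{u,v} is {u*v/7 + v^6, u*v^2, u^2 - u*v}; counting standard monomials gives mu = 8. Corank 2; j^3 = -u^2*(u - v) has shape L^2 M (L != M), so D-series; mu = 8 gives D_8.

D_8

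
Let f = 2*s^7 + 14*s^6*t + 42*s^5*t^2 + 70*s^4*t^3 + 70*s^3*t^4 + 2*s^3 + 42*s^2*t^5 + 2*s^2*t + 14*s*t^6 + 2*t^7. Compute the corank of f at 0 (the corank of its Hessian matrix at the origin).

Hessian at 0 has rank 0.

2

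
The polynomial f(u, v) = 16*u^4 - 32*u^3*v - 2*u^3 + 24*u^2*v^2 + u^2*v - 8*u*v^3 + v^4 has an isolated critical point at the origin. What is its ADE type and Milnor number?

The Hessian of f at 0 has rank 0. Corank 2; j^3 = -u^2*(2*u - v) has shape L^2 M (L != M), so D-series; mu = 5 gives D_5.

Type D_5, Milnor number mu = 5.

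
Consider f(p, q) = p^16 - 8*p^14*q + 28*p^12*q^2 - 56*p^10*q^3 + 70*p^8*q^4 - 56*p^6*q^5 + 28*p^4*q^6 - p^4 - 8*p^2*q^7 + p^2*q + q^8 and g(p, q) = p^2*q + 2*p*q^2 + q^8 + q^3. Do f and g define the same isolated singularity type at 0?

Yes.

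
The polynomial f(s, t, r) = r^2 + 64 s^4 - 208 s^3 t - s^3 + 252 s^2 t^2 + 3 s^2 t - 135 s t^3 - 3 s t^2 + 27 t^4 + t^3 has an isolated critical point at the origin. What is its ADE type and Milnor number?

Type E_7, Milnor number mu = 7.

The Hessian of f at 0 has rank 1. Corank 2; j^3 = -(s - t)^3 is a perfect cube, so E-series; the 4-jet and mu = 7 give E_7.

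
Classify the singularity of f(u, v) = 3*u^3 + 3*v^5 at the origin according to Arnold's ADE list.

E8

The Hessian of f at 0 has rank 0. Corank 2; j^3 = 3*u^3 is a perfect cube, so E-series; the 5-jet and mu = 8 give E_8.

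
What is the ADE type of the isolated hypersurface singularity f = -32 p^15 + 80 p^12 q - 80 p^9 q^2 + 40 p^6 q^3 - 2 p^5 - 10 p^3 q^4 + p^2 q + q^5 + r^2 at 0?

D_6

The Hessian of f at 0 is [[0, 0, 0], [0, 0, 0], [0, 0, 2]] with rank 1, so corank 2. A Groebner basis of the Jacobian ideal J(f) in C{p,q,r} is {p^2/5 + q^4, p^3, p*q, r}; counting standard monomials gives mu = 6. Corank 2; j^3 = p^2*q has shape L^2 M (L != M), so D-series; mu = 6 gives D_6.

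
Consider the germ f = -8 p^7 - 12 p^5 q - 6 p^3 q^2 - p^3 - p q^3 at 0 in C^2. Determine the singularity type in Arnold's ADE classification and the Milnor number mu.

The Hessian of f at 0 has rank 0. Corank 2; j^3 = -p^3 is a perfect cube, so E-series; the 4-jet and mu = 7 give E_7.

Type E_{7}, Milnor number mu = 7.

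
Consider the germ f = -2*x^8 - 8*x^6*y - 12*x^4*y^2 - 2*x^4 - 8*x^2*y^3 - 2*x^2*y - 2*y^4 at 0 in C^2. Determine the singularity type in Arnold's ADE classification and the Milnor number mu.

Type D5, Milnor number mu = 5.

The Hessian of f at 0 has rank 0. Corank 2; j^3 = -2*x^2*y has shape L^2 M (L != M), so D-series; mu = 5 gives D_5.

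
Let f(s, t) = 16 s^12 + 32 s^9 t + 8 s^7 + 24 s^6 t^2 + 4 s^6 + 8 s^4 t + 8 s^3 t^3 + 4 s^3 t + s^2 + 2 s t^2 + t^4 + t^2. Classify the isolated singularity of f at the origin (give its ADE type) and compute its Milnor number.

The Hessian of f at 0 has rank 2. Corank 0: nondegenerate Morse point, so A_1.

Type A_1, Milnor number mu = 1.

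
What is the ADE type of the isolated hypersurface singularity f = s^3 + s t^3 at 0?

E_{7}

The Hessian of f at 0 is [[0, 0], [0, 0]] with rank 0, so corank 2. A Groebner basis of the Jacobian ideal J(f) in C{s,t} is {s^3, s*t^2, 3*s^2 + t^3}; counting standard monomials gives mu = 7. Corank 2; j^3 = s^3 is a perfect cube, so E-series; the 4-jet and mu = 7 give E_7.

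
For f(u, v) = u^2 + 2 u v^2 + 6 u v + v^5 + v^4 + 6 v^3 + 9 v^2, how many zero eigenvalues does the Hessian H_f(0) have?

1

The Hessian at 0 is [[2, 6], [6, 18]] of rank 1; hence corank 1.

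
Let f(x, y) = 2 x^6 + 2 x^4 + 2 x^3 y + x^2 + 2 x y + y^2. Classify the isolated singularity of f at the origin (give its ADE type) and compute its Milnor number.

Type A5, Milnor number mu = 5.

The Hessian of f at 0 has rank 1. Corank 1: A-series; mu = 5 gives A_5.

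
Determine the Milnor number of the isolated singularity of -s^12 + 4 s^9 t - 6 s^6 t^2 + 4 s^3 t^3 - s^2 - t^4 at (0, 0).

3

The Hessian of f at 0 has rank 1. Corank 1: A-series; mu = 3 gives A_3.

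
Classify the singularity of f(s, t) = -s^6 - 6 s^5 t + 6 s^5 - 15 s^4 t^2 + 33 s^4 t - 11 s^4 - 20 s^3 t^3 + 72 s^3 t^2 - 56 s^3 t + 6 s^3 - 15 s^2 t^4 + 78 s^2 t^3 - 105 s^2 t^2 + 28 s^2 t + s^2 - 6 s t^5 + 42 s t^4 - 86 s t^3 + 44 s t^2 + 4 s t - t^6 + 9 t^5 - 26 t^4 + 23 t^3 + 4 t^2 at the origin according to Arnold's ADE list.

The Hessian of f at 0 has rank 1. Corank 1: A-series; mu = 2 gives A_2.

A_{2}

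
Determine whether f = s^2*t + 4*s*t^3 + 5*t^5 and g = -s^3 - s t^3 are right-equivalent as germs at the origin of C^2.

No.

The Hessian of f at 0 is [[0, 0], [0, 0]] with rank 0, so corank 2. A Groebner basis of the Jacobian ideal J(f) in C{s,t} is {s^3, s^2*t, -2*s^2 + s*t^2, s*t/2 + t^3}; counting standard monomials gives mu = 6. Corank 2; j^3 = s^2*t has shape L^2 M (L != M), so D-series; mu = 6 gives D_6. The Hessian of g at 0 is [[0, 0], [0, 0]] with rank 0, so corank 2. A Groebner basis of the Jacobian ideal J(g) in C{s,t} is {s^3, s*t^2, 3*s^2 + t^3}; counting standard monomials gives mu = 7. Corank 2; j^3 = -s^3 is a perfect cube, so E-series; the 4-jet and mu = 7 give E_7. f is D_6 but g is E_7, hence not right-equivalent.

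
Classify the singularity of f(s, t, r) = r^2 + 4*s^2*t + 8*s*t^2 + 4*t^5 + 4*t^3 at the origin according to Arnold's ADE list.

The Hessian of f at 0 has rank 1. Corank 2; j^3 = 4*t*(s + t)^2 has shape L^2 M (L != M), so D-series; mu = 6 gives D_6.

D6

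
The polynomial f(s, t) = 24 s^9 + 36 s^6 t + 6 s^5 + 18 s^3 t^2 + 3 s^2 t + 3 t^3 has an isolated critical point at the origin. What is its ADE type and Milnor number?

The Hessian of f at 0 has rank 0. Corank 2; j^3 = 3*t*(s^2 + t^2) splits into three distinct lines over C (the quadratic factor has nonzero discriminant), so D_4.

Type D_{4}, Milnor number mu = 4.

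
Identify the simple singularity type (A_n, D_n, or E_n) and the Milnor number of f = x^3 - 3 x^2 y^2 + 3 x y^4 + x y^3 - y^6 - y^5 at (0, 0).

The Hessian of f at 0 is [[0, 0], [0, 0]] with rank 0, so corank 2. A Groebner basis of the Jacobian ideal J(f) in C{x,y} is {-x^2 + y^4 - y^3/3, x^3, x^2*y + x^2/3 + y^3/9, -x^2 + x*y^2 - y^3/3}; counting standard monomials gives mu = 7. Corank 2; j^3 = x^3 is a perfect cube, so E-series; the 4-jet and mu = 7 give E_7.

Type E_{7}, Milnor number mu = 7.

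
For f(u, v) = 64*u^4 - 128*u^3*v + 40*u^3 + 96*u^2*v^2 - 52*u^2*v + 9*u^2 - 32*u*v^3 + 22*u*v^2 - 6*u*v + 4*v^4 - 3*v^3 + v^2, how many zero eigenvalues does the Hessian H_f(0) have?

The Hessian at 0 is [[18, -6], [-6, 2]] of rank 1; hence corank 1.

1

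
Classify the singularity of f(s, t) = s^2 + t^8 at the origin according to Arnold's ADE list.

A7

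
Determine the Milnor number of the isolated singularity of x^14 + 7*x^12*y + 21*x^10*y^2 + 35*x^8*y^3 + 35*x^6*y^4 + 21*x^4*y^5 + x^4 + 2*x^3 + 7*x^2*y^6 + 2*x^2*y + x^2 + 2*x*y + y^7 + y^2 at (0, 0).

The Hessian of f at 0 has rank 1. Corank 1: A-series; mu = 6 gives A_6.

6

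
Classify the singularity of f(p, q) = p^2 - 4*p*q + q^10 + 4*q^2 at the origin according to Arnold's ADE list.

The Hessian of f at 0 is [[2, -4], [-4, 8]] with rank 1, so corank 1. A Groebner basis of the Jacobian ideal J(f) in C{p,q} is {q^9, p - 2*q}; counting standard monomials gives mu = 9. Corank 1: A-series; mu = 9 gives A_9.

A_{9}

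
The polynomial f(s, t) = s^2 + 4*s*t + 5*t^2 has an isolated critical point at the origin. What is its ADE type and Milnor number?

Type A1, Milnor number mu = 1.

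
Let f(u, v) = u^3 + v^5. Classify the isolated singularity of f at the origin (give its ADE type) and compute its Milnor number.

Type E8, Milnor number mu = 8.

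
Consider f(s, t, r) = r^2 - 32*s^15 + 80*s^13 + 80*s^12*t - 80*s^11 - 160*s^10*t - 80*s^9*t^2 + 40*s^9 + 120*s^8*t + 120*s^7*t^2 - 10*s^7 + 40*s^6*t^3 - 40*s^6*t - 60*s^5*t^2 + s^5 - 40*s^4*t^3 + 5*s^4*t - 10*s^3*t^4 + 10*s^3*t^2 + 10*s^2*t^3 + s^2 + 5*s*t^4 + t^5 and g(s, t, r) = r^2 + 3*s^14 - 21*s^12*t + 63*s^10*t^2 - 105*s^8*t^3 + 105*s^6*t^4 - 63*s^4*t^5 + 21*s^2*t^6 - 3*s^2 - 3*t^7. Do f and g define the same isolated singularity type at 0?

No.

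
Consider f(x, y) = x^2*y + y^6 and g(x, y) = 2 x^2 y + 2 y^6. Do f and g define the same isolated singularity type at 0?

Yes.

The Hessian of f at 0 has rank 0. Corank 2; j^3 = x^2*y has shape L^2 M (L != M), so D-series; mu = 7 gives D_7. The Hessian of g at 0 has rank 0. Corank 2; j^3 = 2*x^2*y has shape L^2 M (L != M), so D-series; mu = 7 gives D_7. Both have type D_7, hence right-equivalent.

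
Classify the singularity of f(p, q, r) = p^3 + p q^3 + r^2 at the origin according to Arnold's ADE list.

E_{7}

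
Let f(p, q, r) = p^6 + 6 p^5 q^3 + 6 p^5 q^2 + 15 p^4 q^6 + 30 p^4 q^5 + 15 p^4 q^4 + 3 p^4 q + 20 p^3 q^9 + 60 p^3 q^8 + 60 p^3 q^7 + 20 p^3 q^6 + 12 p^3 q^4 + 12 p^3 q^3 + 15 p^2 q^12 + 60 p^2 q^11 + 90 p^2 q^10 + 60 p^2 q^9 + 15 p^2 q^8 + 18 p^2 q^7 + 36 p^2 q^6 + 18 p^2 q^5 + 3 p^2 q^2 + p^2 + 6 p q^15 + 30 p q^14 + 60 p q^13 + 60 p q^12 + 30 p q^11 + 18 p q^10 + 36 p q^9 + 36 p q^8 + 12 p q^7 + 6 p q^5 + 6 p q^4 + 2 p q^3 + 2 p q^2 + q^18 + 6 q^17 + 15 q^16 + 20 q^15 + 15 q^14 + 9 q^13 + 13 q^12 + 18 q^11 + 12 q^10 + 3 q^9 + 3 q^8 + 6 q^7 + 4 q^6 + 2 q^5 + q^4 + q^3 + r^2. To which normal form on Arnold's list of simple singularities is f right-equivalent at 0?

A_{2}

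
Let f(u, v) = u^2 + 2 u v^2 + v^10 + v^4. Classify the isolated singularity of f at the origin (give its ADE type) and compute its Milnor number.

Type A9, Milnor number mu = 9.

The Hessian of f at 0 is [[2, 0], [0, 0]] with rank 1, so corank 1. A Groebner basis of the Jacobian ideal J(f) in C{u,v} is {u^5, u^4*v, u + v^2}; counting standard monomials gives mu = 9. Corank 1: A-series; mu = 9 gives A_9.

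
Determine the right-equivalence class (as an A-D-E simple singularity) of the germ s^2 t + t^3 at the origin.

The Hessian of f at 0 has rank 0. Corank 2; j^3 = t*(s^2 + t^2) splits into three distinct lines over C (the quadratic factor has nonzero discriminant), so D_4.

D4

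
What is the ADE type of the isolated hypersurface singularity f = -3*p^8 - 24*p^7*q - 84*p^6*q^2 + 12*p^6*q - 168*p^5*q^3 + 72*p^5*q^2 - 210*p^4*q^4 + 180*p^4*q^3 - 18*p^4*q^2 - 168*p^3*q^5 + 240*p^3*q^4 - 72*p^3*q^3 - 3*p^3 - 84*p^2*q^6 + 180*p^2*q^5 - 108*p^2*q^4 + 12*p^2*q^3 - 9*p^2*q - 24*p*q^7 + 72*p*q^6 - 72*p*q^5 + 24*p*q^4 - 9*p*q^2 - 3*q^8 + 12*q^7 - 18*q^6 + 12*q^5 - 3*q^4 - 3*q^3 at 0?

E6

The Hessian of f at 0 has rank 0. Corank 2; j^3 = -3*(p + q)^3 is a perfect cube, so E-series; the 4-jet and mu = 6 give E_6.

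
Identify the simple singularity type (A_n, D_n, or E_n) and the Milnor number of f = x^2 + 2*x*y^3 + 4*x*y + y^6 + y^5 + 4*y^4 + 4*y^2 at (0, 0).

Type A_{4}, Milnor number mu = 4.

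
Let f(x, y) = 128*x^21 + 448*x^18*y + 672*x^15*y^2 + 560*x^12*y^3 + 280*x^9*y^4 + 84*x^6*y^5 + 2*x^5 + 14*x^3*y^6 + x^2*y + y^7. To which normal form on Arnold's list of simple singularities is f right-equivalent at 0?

The Hessian of f at 0 has rank 0. Corank 2; j^3 = x^2*y has shape L^2 M (L != M), so D-series; mu = 8 gives D_8.

D_{8}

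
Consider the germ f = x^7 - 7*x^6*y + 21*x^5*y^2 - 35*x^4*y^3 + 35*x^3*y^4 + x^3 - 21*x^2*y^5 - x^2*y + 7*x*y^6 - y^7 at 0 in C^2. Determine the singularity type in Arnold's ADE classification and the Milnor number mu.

Type D_8, Milnor number mu = 8.

The Hessian of f at 0 has rank 0. Corank 2; j^3 = x^2*(x - y) has shape L^2 M (L != M), so D-series; mu = 8 gives D_8.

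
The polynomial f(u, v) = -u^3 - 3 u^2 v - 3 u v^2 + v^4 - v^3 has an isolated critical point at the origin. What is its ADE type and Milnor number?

The Hessian of f at 0 has rank 0. Corank 2; j^3 = -(u + v)^3 is a perfect cube, so E-series; the 4-jet and mu = 6 give E_6.

Type E_6, Milnor number mu = 6.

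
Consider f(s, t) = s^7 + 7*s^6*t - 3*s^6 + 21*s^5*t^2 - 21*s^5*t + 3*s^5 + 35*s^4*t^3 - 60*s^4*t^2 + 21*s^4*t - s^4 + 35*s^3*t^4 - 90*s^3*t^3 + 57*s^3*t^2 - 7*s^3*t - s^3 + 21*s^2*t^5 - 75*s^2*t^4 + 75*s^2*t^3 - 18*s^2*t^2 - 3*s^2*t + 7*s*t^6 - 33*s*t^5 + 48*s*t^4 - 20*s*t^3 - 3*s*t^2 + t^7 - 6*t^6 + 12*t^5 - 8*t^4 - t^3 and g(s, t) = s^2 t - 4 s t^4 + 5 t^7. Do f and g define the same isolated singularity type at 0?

The Hessian of f at 0 has rank 0. Corank 2; j^3 = -(s + t)^3 is a perfect cube, so E-series; the 4-jet and mu = 7 give E_7. The Hessian of g at 0 has rank 0. Corank 2; j^3 = s^2*t has shape L^2 M (L != M), so D-series; mu = 8 gives D_8. f is E_7 but g is D_8, hence not right-equivalent.

No.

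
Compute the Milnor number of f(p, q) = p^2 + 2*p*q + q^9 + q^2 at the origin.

8

The Hessian of f at 0 has rank 1. Corank 1: A-series; mu = 8 gives A_8.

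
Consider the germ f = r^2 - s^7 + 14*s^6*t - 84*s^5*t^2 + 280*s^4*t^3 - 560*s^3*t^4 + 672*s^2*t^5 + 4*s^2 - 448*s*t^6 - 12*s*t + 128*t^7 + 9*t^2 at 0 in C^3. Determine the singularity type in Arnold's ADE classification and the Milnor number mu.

The Hessian of f at 0 has rank 2. Corank 1: A-series; mu = 6 gives A_6.

Type A_6, Milnor number mu = 6.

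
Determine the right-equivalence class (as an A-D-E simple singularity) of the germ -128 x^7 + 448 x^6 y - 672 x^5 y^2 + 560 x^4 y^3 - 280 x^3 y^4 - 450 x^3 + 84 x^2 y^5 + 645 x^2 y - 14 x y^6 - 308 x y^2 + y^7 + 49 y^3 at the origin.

D8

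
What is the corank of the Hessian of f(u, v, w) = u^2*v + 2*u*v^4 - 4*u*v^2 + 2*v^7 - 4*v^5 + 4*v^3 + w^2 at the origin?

2

Hessian at 0 has rank 1.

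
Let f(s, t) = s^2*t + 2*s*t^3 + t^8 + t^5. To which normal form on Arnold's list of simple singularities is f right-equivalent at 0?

D_{9}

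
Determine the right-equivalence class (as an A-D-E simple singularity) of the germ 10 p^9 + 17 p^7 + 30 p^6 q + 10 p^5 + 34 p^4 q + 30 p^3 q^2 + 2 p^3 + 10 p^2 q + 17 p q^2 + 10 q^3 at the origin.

The Hessian of f at 0 is [[0, 0], [0, 0]] with rank 0, so corank 2. A Groebner basis of the Jacobian ideal J(f) in C{p,q} is {q^3, p^2 - 11*q^2/2, p*q + 5*q^2/2}; counting standard monomials gives mu = 4. Corank 2; j^3 = (p + 2*q)*(2*p^2 + 6*p*q + 5*q^2) splits into three distinct lines over C (the quadratic factor has nonzero discriminant), so D_4.

D_{4}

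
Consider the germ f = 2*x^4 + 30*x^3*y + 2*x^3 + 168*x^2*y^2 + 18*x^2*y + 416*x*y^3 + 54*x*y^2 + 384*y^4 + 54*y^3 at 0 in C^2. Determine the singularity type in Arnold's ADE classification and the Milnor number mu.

Type E7, Milnor number mu = 7.

The Hessian of f at 0 has rank 0. Corank 2; j^3 = 2*(x + 3*y)^3 is a perfect cube, so E-series; the 4-jet and mu = 7 give E_7.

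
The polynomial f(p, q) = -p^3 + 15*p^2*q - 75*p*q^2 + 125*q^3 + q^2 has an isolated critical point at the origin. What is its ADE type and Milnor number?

The Hessian of f at 0 has rank 1. Corank 1: A-series; mu = 2 gives A_2.

Type A_2, Milnor number mu = 2.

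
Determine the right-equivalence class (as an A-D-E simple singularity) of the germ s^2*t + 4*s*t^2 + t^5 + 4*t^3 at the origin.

D_6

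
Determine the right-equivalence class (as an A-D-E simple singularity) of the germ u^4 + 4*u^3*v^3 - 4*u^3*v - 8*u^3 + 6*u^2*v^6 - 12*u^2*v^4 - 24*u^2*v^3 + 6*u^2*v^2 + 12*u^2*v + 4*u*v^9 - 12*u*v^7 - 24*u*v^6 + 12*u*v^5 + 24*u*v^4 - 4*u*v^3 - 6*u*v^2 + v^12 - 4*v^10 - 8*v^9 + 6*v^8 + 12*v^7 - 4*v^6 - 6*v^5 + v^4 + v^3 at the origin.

E6

The Hessian of f at 0 has rank 0. Corank 2; j^3 = -(2*u - v)^3 is a perfect cube, so E-series; the 4-jet and mu = 6 give E_6.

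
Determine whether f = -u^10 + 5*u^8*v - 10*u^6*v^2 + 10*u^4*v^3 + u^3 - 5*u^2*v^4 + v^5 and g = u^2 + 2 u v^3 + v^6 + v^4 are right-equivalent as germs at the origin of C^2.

The Hessian of f at 0 is [[0, 0], [0, 0]] with rank 0, so corank 2. A Groebner basis of the Jacobian ideal J(f) in C{u,v} is {v^4, u^2}; counting standard monomials gives mu = 8. Corank 2; j^3 = u^3 is a perfect cube, so E-series; the 5-jet and mu = 8 give E_8. The Hessian of g at 0 is [[2, 0], [0, 0]] with rank 1, so corank 1. A Groebner basis of the Jacobian ideal J(g) in C{u,v} is {v^3, u}; counting standard monomials gives mu = 3. Corank 1: A-series; mu = 3 gives A_3. f is E_8 but g is A_3, hence not right-equivalent.

No.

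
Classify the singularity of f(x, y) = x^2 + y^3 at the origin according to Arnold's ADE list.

A_{2}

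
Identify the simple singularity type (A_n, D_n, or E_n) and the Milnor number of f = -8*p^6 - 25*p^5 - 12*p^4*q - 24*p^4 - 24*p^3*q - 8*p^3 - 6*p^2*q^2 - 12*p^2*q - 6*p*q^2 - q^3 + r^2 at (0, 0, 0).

The Hessian of f at 0 has rank 1. Corank 2; j^3 = -(2*p + q)^3 is a perfect cube, so E-series; the 5-jet and mu = 8 give E_8.

Type E8, Milnor number mu = 8.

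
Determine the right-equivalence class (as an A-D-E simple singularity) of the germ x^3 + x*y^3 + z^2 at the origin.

The Hessian of f at 0 is [[0, 0, 0], [0, 0, 0], [0, 0, 2]] with rank 1, so corank 2. A Groebner basis of the Jacobian ideal J(f) in C{x,y,z} is {x^3, x*y^2, 3*x^2 + y^3, z}; counting standard monomials gives mu = 7. Corank 2; j^3 = x^3 is a perfect cube, so E-series; the 4-jet and mu = 7 give E_7.

E7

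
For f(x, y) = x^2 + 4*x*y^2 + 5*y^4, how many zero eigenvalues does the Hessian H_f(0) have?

Hessian at 0 has rank 1.

1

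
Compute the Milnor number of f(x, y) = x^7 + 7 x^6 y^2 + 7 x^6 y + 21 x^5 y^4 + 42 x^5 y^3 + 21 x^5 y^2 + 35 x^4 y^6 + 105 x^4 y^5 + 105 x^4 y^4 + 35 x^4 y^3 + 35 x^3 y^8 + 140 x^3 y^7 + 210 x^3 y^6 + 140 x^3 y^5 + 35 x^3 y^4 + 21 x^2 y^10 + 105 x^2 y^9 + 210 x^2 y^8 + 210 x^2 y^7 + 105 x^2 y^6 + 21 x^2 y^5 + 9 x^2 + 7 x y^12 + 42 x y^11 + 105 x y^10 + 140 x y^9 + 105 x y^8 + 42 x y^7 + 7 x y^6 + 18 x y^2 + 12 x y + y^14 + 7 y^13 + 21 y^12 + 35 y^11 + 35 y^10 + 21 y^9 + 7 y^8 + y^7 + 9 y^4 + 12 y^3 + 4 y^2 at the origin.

6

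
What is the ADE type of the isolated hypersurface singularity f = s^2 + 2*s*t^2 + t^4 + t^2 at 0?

A1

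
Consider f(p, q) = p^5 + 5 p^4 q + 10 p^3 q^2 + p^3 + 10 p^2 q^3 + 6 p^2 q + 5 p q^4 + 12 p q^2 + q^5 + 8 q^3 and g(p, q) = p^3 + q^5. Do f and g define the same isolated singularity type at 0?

Yes.

The Hessian of f at 0 is [[0, 0], [0, 0]] with rank 0, so corank 2. A Groebner basis of the Jacobian ideal J(f) in C{p,q} is {q^5, p*q^3 + 7*q^4/4, p^2 + 4*p*q + 4*q^2}; counting standard monomials gives mu = 8. Corank 2; j^3 = (p + 2*q)^3 is a perfect cube, so E-series; the 5-jet and mu = 8 give E_8. The Hessian of g at 0 is [[0, 0], [0, 0]] with rank 0, so corank 2. A Groebner basis of the Jacobian ideal J(g) in C{p,q} is {q^4, p^2}; counting standard monomials gives mu = 8. Corank 2; j^3 = p^3 is a perfect cube, so E-series; the 5-jet and mu = 8 give E_8. Both have type E_8, hence right-equivalent.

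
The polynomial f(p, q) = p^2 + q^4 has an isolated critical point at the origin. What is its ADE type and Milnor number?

The Hessian of f at 0 has rank 1. Corank 1: A-series; mu = 3 gives A_3.

Type A_{3}, Milnor number mu = 3.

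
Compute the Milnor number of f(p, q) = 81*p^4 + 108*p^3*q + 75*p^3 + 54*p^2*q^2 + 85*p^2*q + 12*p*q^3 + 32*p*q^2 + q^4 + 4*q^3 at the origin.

5

The Hessian of f at 0 is [[0, 0], [0, 0]] with rank 0, so corank 2. A Groebner basis of the Jacobian ideal J(f) in C{p,q} is {p*q^2 + 125*p*q/6 + 25*q^2/3, -625*p*q/12 + q^3 - 125*q^2/6, p^2 + 11*p*q/15 + 2*q^2/15}; counting standard monomials gives mu = 5. Corank 2; j^3 = (3*p + q)*(5*p + 2*q)^2 has shape L^2 M (L != M), so D-series; mu = 5 gives D_5.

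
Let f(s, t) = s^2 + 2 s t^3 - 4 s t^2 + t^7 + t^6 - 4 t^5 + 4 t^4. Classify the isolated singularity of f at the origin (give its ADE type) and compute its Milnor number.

Type A6, Milnor number mu = 6.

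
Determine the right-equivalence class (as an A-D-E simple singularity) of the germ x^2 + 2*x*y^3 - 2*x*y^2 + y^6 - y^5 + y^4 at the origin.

A_{4}

The Hessian of f at 0 has rank 1. Corank 1: A-series; mu = 4 gives A_4.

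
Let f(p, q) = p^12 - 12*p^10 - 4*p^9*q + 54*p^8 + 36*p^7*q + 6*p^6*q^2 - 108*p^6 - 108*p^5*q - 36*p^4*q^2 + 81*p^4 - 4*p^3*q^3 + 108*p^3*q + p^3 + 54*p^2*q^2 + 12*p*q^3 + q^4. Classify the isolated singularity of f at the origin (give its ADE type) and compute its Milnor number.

The Hessian of f at 0 is [[0, 0], [0, 0]] with rank 0, so corank 2. A Groebner basis of the Jacobian ideal J(f) in C{p,q} is {q^4, p*q^2 + q^3/9, p^2}; counting standard monomials gives mu = 6. Corank 2; j^3 = p^3 is a perfect cube, so E-series; the 4-jet and mu = 6 give E_6.

Type E_6, Milnor number mu = 6.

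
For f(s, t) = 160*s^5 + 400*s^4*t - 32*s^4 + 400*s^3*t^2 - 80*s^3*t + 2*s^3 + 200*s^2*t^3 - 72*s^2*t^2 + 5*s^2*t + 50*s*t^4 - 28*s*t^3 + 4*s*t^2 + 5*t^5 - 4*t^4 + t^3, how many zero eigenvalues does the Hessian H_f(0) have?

2

The Hessian at 0 is [[0, 0], [0, 0]] of rank 0; hence corank 2.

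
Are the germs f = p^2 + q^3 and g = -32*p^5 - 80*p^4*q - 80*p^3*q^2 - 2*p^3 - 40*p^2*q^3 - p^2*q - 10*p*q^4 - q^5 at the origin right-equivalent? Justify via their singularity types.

The Hessian of f at 0 has rank 1. Corank 1: A-series; mu = 2 gives A_2. The Hessian of g at 0 has rank 0. Corank 2; j^3 = -p^2*(2*p + q) has shape L^2 M (L != M), so D-series; mu = 6 gives D_6. f is A_2 but g is D_6, hence not right-equivalent.

No.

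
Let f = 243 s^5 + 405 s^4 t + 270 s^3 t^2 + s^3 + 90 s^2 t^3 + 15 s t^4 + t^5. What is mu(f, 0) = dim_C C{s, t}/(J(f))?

8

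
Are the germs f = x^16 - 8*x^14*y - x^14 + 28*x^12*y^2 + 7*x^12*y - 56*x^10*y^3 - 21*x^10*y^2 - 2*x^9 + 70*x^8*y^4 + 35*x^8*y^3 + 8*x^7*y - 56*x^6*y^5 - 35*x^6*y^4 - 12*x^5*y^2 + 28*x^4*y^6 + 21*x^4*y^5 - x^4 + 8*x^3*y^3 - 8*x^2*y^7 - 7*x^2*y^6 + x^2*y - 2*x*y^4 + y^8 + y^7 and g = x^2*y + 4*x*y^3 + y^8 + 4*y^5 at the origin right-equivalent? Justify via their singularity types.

Yes.

The Hessian of f at 0 has rank 0. Corank 2; j^3 = x^2*y has shape L^2 M (L != M), so D-series; mu = 9 gives D_9. The Hessian of g at 0 has rank 0. Corank 2; j^3 = x^2*y has shape L^2 M (L != M), so D-series; mu = 9 gives D_9. Both have type D_9, hence right-equivalent.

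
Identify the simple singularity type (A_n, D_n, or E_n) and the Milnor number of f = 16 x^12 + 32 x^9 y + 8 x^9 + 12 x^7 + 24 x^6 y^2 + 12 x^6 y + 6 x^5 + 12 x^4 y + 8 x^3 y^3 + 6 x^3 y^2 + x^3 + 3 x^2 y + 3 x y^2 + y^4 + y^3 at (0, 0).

Type E_6, Milnor number mu = 6.

The Hessian of f at 0 has rank 0. Corank 2; j^3 = (x + y)^3 is a perfect cube, so E-series; the 4-jet and mu = 6 give E_6.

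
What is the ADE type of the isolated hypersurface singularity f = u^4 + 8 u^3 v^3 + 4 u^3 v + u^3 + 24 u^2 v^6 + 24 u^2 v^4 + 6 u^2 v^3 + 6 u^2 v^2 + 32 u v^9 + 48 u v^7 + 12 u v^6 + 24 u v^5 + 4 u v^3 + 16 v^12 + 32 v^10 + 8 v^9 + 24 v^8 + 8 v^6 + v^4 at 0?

E_{6}

The Hessian of f at 0 is [[0, 0], [0, 0]] with rank 0, so corank 2. A Groebner basis of the Jacobian ideal J(f) in C{u,v} is {v^4, u*v^2 + v^3/3, u^2}; counting standard monomials gives mu = 6. Corank 2; j^3 = u^3 is a perfect cube, so E-series; the 4-jet and mu = 6 give E_6.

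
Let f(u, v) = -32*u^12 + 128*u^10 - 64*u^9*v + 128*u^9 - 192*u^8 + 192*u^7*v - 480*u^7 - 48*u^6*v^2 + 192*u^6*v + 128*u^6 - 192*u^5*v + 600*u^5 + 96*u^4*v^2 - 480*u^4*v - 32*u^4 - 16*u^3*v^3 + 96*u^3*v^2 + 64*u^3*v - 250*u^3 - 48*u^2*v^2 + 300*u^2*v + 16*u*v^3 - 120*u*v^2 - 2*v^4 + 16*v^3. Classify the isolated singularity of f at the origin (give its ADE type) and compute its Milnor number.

The Hessian of f at 0 has rank 0. Corank 2; j^3 = -2*(5*u - 2*v)^3 is a perfect cube, so E-series; the 4-jet and mu = 6 give E_6.

Type E_6, Milnor number mu = 6.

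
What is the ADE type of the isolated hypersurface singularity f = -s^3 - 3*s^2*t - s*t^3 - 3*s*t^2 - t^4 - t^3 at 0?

E7

The Hessian of f at 0 is [[0, 0], [0, 0]] with rank 0, so corank 2. A Groebner basis of the Jacobian ideal J(f) in C{s,t} is {s^3 + 3*s^2*t + 6*s^2 + 12*s*t + 6*t^2, -3*s^2 + s*t^2 - 6*s*t - 3*t^2, 3*s^2 + 6*s*t + t^3 + 3*t^2}; counting standard monomials gives mu = 7. Corank 2; j^3 = -(s + t)^3 is a perfect cube, so E-series; the 4-jet and mu = 7 give E_7.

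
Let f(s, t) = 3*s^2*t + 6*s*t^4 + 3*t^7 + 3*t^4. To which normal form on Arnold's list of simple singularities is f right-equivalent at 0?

The Hessian of f at 0 has rank 0. Corank 2; j^3 = 3*s^2*t has shape L^2 M (L != M), so D-series; mu = 5 gives D_5.

D5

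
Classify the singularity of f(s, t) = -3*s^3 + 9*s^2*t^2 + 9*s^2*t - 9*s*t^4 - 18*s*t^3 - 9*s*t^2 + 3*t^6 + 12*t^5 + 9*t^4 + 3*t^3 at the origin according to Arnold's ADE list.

E8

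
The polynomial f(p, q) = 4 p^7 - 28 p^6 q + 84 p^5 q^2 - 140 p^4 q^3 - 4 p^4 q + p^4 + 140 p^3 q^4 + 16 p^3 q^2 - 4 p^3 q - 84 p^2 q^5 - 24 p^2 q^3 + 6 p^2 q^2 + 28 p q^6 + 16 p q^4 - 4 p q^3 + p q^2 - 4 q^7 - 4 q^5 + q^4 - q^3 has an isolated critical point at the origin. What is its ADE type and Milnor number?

The Hessian of f at 0 has rank 0. Corank 2; j^3 = q^2*(p - q) has shape L^2 M (L != M), so D-series; mu = 5 gives D_5.

Type D_{5}, Milnor number mu = 5.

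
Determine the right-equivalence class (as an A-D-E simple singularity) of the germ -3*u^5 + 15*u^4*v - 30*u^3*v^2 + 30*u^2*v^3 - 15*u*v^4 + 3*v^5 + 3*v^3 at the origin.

E8

The Hessian of f at 0 is [[0, 0], [0, 0]] with rank 0, so corank 2. A Groebner basis of the Jacobian ideal J(f) in C{u,v} is {u^4 - 4*u^3*v, v^2}; counting standard monomials gives mu = 8. Corank 2; j^3 = 3*v^3 is a perfect cube, so E-series; the 5-jet and mu = 8 give E_8.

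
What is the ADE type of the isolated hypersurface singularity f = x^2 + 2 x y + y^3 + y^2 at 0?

The Hessian of f at 0 has rank 1. Corank 1: A-series; mu = 2 gives A_2.

A2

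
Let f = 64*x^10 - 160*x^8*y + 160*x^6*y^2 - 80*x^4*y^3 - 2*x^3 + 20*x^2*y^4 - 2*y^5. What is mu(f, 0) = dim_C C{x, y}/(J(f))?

8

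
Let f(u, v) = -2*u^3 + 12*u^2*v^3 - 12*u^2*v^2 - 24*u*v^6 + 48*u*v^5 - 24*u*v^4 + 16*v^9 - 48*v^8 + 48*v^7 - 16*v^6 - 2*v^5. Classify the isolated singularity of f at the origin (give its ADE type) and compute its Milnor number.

The Hessian of f at 0 has rank 0. Corank 2; j^3 = -2*u^3 is a perfect cube, so E-series; the 5-jet and mu = 8 give E_8.

Type E8, Milnor number mu = 8.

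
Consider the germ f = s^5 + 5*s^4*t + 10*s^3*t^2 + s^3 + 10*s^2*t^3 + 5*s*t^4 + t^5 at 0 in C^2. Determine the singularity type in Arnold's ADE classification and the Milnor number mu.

Type E_{8}, Milnor number mu = 8.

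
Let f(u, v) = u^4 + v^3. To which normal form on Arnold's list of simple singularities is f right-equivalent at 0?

The Hessian of f at 0 has rank 0. Corank 2; j^3 = v^3 is a perfect cube, so E-series; the 4-jet and mu = 6 give E_6.

E_{6}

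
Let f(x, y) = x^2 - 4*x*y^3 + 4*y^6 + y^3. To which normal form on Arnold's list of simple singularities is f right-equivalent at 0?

The Hessian of f at 0 has rank 1. Corank 1: A-series; mu = 2 gives A_2.

A_2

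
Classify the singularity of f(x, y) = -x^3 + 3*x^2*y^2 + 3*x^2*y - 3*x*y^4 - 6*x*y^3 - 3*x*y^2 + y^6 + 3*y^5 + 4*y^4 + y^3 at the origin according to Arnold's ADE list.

The Hessian of f at 0 has rank 0. Corank 2; j^3 = -(x - y)^3 is a perfect cube, so E-series; the 4-jet and mu = 6 give E_6.

E6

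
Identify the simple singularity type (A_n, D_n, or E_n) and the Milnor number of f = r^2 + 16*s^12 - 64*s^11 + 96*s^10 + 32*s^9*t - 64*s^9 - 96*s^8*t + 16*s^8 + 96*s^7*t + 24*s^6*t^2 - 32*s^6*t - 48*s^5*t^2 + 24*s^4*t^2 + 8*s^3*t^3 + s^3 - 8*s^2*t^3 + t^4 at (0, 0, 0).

Type E_6, Milnor number mu = 6.

The Hessian of f at 0 has rank 1. Corank 2; j^3 = s^3 is a perfect cube, so E-series; the 4-jet and mu = 6 give E_6.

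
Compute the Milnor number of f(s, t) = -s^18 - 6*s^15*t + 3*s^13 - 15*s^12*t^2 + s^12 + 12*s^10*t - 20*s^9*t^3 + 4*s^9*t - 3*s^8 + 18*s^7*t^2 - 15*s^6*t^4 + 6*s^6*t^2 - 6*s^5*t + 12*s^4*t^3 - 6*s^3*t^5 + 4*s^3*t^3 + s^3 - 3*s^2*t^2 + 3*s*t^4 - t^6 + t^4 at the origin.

The Hessian of f at 0 is [[0, 0], [0, 0]] with rank 0, so corank 2. A Groebner basis of the Jacobian ideal J(f) in C{s,t} is {s^3, s^2*t, -s^2/2 + s*t^2, t^3}; counting standard monomials gives mu = 6. Corank 2; j^3 = s^3 is a perfect cube, so E-series; the 4-jet and mu = 6 give E_6.

6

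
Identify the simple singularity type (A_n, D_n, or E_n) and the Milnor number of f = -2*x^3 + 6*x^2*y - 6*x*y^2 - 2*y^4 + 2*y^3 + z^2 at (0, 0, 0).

The Hessian of f at 0 has rank 1. Corank 2; j^3 = -2*(x - y)^3 is a perfect cube, so E-series; the 4-jet and mu = 6 give E_6.

Type E6, Milnor number mu = 6.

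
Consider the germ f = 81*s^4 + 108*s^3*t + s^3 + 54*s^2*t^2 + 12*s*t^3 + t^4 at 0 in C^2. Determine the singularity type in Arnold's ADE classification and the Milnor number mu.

Type E6, Milnor number mu = 6.

The Hessian of f at 0 is [[0, 0], [0, 0]] with rank 0, so corank 2. A Groebner basis of the Jacobian ideal J(f) in C{s,t} is {t^4, s*t^2 + t^3/9, s^2}; counting standard monomials gives mu = 6. Corank 2; j^3 = s^3 is a perfect cube, so E-series; the 4-jet and mu = 6 give E_6.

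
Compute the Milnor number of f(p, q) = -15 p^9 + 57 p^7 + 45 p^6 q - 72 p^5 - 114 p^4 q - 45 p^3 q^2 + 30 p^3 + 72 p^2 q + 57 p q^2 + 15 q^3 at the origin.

4

The Hessian of f at 0 has rank 0. Corank 2; j^3 = 3*(p + q)*(10*p^2 + 14*p*q + 5*q^2) splits into three distinct lines over C (the quadratic factor has nonzero discriminant), so D_4.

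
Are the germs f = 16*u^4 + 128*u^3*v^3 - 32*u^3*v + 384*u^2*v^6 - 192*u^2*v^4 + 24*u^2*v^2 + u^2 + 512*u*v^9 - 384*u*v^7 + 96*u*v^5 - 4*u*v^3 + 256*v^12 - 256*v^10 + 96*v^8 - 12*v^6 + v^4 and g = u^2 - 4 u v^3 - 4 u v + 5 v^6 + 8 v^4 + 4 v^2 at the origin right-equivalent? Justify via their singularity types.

The Hessian of f at 0 has rank 1. Corank 1: A-series; mu = 3 gives A_3. The Hessian of g at 0 has rank 1. Corank 1: A-series; mu = 5 gives A_5. f is A_3 but g is A_5, hence not right-equivalent.

No.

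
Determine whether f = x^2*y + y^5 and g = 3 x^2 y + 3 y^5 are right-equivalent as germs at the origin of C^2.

Yes.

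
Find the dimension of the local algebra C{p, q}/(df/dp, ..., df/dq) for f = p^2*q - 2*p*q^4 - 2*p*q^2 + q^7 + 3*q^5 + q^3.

6

The Hessian of f at 0 has rank 0. Corank 2; j^3 = q*(p - q)^2 has shape L^2 M (L != M), so D-series; mu = 6 gives D_6.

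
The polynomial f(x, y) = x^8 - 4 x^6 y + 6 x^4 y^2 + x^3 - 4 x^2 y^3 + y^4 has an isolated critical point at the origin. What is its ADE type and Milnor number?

The Hessian of f at 0 has rank 0. Corank 2; j^3 = x^3 is a perfect cube, so E-series; the 4-jet and mu = 6 give E_6.

Type E_{6}, Milnor number mu = 6.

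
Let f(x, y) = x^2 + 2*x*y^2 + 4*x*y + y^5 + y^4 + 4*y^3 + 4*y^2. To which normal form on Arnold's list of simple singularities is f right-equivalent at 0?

The Hessian of f at 0 has rank 1. Corank 1: A-series; mu = 4 gives A_4.

A_4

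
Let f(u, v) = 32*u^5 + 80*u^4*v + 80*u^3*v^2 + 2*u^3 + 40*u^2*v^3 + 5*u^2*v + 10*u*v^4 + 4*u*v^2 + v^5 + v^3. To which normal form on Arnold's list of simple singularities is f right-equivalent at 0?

D6

The Hessian of f at 0 is [[0, 0], [0, 0]] with rank 0, so corank 2. A Groebner basis of the Jacobian ideal J(f) in C{u,v} is {u*v/10 + v^4 + v^2/10, u*v^2 + v^3, u^2 + 3*u*v/2 + v^2/2}; counting standard monomials gives mu = 6. Corank 2; j^3 = (u + v)^2*(2*u + v) has shape L^2 M (L != M), so D-series; mu = 6 gives D_6.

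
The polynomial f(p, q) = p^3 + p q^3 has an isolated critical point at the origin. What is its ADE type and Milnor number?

Type E_7, Milnor number mu = 7.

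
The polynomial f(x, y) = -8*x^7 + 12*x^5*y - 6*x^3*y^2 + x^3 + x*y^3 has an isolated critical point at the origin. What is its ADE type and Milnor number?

Type E_{7}, Milnor number mu = 7.

The Hessian of f at 0 is [[0, 0], [0, 0]] with rank 0, so corank 2. A Groebner basis of the Jacobian ideal J(f) in C{x,y} is {x^3, x*y^2, 3*x^2 + y^3}; counting standard monomials gives mu = 7. Corank 2; j^3 = x^3 is a perfect cube, so E-series; the 4-jet and mu = 7 give E_7.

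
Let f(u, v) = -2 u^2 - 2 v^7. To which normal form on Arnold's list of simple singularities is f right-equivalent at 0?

A6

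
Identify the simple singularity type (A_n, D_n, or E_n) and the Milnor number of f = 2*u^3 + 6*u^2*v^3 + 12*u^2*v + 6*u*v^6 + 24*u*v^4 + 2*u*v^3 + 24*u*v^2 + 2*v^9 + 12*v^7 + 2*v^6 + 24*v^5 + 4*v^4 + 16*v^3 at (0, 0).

Type E_{7}, Milnor number mu = 7.

The Hessian of f at 0 has rank 0. Corank 2; j^3 = 2*(u + 2*v)^3 is a perfect cube, so E-series; the 4-jet and mu = 7 give E_7.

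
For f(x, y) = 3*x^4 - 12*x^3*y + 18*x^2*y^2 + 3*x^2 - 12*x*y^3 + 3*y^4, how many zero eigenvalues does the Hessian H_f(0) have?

1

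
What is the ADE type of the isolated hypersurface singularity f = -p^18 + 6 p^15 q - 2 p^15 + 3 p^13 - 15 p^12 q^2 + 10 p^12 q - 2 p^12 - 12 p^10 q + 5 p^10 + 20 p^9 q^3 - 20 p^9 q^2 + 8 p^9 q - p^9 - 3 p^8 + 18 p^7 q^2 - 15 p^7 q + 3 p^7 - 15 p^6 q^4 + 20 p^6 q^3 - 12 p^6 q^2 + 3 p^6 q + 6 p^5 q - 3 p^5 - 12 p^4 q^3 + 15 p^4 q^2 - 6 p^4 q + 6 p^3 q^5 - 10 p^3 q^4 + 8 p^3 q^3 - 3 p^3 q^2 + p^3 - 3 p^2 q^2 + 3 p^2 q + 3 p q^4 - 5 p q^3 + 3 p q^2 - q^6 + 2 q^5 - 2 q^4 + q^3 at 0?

E_7

The Hessian of f at 0 has rank 0. Corank 2; j^3 = (p + q)^3 is a perfect cube, so E-series; the 4-jet and mu = 7 give E_7.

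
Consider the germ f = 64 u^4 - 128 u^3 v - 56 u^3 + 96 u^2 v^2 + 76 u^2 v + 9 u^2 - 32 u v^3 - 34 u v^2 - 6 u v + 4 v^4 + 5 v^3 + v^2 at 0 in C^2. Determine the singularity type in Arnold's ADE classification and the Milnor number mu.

Type A_{2}, Milnor number mu = 2.

The Hessian of f at 0 has rank 1. Corank 1: A-series; mu = 2 gives A_2.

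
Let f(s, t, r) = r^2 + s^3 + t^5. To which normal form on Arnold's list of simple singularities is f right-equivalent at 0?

E_8

The Hessian of f at 0 is [[0, 0, 0], [0, 0, 0], [0, 0, 2]] with rank 1, so corank 2. A Groebner basis of the Jacobian ideal J(f) in C{s,t,r} is {t^4, s^2, r}; counting standard monomials gives mu = 8. Corank 2; j^3 = s^3 is a perfect cube, so E-series; the 5-jet and mu = 8 give E_8.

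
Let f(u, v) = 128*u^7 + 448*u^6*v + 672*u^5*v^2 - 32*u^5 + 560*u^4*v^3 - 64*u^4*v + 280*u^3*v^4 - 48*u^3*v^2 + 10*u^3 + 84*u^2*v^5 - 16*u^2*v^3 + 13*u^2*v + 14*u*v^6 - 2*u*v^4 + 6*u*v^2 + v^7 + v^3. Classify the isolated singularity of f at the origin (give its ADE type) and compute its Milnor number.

The Hessian of f at 0 is [[0, 0], [0, 0]] with rank 0, so corank 2. A Groebner basis of the Jacobian ideal J(f) in C{u,v} is {v^3, u^2 - 3*v^2/11, u*v + 6*v^2/11}; counting standard monomials gives mu = 4. Corank 2; j^3 = (2*u + v)*(5*u^2 + 4*u*v + v^2) splits into three distinct lines over C (the quadratic factor has nonzero discriminant), so D_4.

Type D_{4}, Milnor number mu = 4.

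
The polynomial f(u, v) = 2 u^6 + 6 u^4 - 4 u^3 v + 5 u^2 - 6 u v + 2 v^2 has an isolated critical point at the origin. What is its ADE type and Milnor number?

Type A_{1}, Milnor number mu = 1.

The Hessian of f at 0 is [[10, -6], [-6, 4]] with rank 2, so corank 0. A Groebner basis of the Jacobian ideal J(f) in C{u,v} is {u, v}; counting standard monomials gives mu = 1. Corank 0: nondegenerate Morse point, so A_1.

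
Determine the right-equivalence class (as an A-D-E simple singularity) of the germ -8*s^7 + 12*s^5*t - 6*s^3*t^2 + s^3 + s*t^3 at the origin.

E7

The Hessian of f at 0 has rank 0. Corank 2; j^3 = s^3 is a perfect cube, so E-series; the 4-jet and mu = 7 give E_7.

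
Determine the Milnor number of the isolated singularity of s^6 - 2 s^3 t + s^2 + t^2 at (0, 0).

The Hessian of f at 0 has rank 2. Corank 0: nondegenerate Morse point, so A_1.

1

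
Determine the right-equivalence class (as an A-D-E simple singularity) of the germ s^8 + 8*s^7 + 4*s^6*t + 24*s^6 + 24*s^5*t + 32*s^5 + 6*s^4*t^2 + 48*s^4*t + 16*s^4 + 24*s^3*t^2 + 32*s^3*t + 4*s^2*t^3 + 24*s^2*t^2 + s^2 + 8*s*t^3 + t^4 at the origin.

A_{3}

The Hessian of f at 0 has rank 1. Corank 1: A-series; mu = 3 gives A_3.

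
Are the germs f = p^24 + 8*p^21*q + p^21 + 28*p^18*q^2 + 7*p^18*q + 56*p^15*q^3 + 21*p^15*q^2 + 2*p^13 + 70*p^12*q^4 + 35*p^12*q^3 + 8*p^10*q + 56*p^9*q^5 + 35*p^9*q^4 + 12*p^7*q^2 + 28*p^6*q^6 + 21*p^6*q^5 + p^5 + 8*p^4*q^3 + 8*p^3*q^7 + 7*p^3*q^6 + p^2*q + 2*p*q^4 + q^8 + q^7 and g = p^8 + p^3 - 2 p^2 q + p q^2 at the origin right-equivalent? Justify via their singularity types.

The Hessian of f at 0 is [[0, 0], [0, 0]] with rank 0, so corank 2. A Groebner basis of the Jacobian ideal J(f) in C{p,q} is {p^2*q^2, 8*p^2*q + p^2 + p*q^3, p*q + q^4, p^3}; counting standard monomials gives mu = 9. Corank 2; j^3 = p^2*q has shape L^2 M (L != M), so D-series; mu = 9 gives D_9. The Hessian of g at 0 is [[0, 0], [0, 0]] with rank 0, so corank 2. A Groebner basis of the Jacobian ideal J(g) in C{p,q} is {-p*q/8 + q^7 + q^2/8, p*q^2 - q^3, p^2 - p*q}; counting standard monomials gives mu = 9. Corank 2; j^3 = p*(p - q)^2 has shape L^2 M (L != M), so D-series; mu = 9 gives D_9. Both have type D_9, hence right-equivalent.

Yes.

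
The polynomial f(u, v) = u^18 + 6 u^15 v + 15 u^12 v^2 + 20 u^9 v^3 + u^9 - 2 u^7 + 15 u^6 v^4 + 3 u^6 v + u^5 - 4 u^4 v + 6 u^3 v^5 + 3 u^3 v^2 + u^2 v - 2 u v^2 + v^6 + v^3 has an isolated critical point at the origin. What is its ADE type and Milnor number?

The Hessian of f at 0 has rank 0. Corank 2; j^3 = v*(u - v)^2 has shape L^2 M (L != M), so D-series; mu = 7 gives D_7.

Type D_7, Milnor number mu = 7.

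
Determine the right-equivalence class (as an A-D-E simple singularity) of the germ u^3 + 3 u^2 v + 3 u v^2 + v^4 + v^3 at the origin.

The Hessian of f at 0 is [[0, 0], [0, 0]] with rank 0, so corank 2. A Groebner basis of the Jacobian ideal J(f) in C{u,v} is {v^3, u^2 + 2*u*v + v^2}; counting standard monomials gives mu = 6. Corank 2; j^3 = (u + v)^3 is a perfect cube, so E-series; the 4-jet and mu = 6 give E_6.

E6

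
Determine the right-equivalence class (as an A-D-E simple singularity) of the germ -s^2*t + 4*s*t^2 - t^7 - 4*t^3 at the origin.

D_8

The Hessian of f at 0 has rank 0. Corank 2; j^3 = -t*(s - 2*t)^2 has shape L^2 M (L != M), so D-series; mu = 8 gives D_8.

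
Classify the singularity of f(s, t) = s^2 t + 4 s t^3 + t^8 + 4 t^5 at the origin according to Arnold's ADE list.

The Hessian of f at 0 has rank 0. Corank 2; j^3 = s^2*t has shape L^2 M (L != M), so D-series; mu = 9 gives D_9.

D9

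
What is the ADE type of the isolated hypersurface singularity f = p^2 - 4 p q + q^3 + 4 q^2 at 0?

A2

The Hessian of f at 0 has rank 1. Corank 1: A-series; mu = 2 gives A_2.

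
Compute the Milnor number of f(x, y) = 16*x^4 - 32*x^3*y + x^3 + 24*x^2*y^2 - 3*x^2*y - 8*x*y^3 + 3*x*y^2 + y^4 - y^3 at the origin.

The Hessian of f at 0 has rank 0. Corank 2; j^3 = (x - y)^3 is a perfect cube, so E-series; the 4-jet and mu = 6 give E_6.

6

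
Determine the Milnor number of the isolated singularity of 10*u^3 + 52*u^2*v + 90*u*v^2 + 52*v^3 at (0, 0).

The Hessian of f at 0 has rank 0. Corank 2; j^3 = 2*(u + 2*v)*(5*u^2 + 16*u*v + 13*v^2) splits into three distinct lines over C (the quadratic factor has nonzero discriminant), so D_4.

4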